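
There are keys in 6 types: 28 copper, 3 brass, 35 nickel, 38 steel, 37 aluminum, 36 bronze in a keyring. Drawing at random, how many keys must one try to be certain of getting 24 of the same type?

119

In the worst case we take at most 23 of each type, but all 3 brass (fewer than 23), giving 23 + 3 + 23 + 23 + 23 + 23 = 118.
One more key then forces some type to 24, so 118 + 1 = 119.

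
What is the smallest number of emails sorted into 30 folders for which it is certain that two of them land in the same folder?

There are 30 folders acting as pigeonholes.
With 30 emails we could place one in each, avoiding any repeat.
One more forces some class to hold 2, so 30 + 1 = 31.

31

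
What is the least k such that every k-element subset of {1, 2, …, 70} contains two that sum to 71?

36

Partition {1, …, 70} into 35 pairs: {1,70}, {2,69}, …, {35,36}.
Choosing 35 integers — say the integers 1 through 35 — takes one from each pair and avoids the property.
Choosing 36 forces two into the same pair by pigeonhole, and those sum to 71. So 36.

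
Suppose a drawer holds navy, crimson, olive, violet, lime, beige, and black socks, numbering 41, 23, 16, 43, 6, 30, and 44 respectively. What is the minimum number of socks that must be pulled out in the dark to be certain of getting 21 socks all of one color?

Treat the 7 colors as pigeonholes.
In the worst case we take at most 20 of each color, but all 16 olive and all 6 lime (fewer than 20), giving 20 + 20 + 16 + 20 + 6 + 20 + 20 = 122.
One more sock then forces some color to 21, so 122 + 1 = 123.

123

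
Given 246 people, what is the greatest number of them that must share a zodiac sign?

21

If each of the 12 zodiac signs held at most 20, the total would be at most 12 × 20 = 240 < 246, a contradiction.
So at least one holds ⌈246/12⌉ = 21.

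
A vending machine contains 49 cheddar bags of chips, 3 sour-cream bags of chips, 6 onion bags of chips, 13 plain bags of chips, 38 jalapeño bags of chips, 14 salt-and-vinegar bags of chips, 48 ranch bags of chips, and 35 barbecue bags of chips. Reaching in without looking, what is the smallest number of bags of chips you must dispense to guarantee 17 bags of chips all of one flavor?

In the worst case we take at most 16 of each flavor, but all 3 sour-cream, all 6 onion, all 13 plain, and all 14 salt-and-vinegar (fewer than 16), giving 16 + 3 + 6 + 13 + 16 + 14 + 16 + 16 = 100.
One more bag of chips then forces some flavor to 17, so 100 + 1 = 101.

101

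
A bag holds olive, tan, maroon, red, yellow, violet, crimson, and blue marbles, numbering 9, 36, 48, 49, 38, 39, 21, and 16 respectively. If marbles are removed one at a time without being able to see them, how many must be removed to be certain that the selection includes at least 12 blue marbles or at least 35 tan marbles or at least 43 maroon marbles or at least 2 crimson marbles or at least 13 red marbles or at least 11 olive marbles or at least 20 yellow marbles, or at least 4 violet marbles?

132

The worst case stops just short of every target: all 9 olive, 34 tan, 42 maroon, 12 red, 19 yellow, 3 violet, 1 crimson, 11 blue — 9 + 34 + 42 + 12 + 19 + 3 + 1 + 11 = 131 marbles.
One more marble must push some color to its target, so 131 + 1 = 132.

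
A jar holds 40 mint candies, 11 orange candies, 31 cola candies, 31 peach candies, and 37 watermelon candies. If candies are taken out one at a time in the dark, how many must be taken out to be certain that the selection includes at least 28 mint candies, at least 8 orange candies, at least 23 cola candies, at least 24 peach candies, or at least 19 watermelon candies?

98

The worst case stops just short of every target: 27 mint, 7 orange, 22 cola, 23 peach, 18 watermelon — 27 + 7 + 22 + 23 + 18 = 97 candies.
One more candy must push some flavor to its target, so 97 + 1 = 98.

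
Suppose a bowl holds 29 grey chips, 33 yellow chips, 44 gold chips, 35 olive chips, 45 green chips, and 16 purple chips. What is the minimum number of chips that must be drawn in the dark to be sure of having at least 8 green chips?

165

The worst case draws every non-green chip first: 29 + 33 + 44 + 35 + 16 = 157.
The next 8 draws are then forced to be green, giving 157 + 8 = 165.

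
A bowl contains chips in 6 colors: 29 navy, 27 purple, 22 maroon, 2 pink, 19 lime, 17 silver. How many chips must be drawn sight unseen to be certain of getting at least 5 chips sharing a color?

23

In the worst case we take at most 4 of each color, but all 2 pink (fewer than 4), giving 4 + 4 + 4 + 2 + 4 + 4 = 22.
One more chip then forces some color to 5, so 22 + 1 = 23.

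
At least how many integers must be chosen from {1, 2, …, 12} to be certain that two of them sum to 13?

Partition {1, …, 12} into 6 pairs: {1,12}, {2,11}, …, {6,7}.
Choosing 6 integers — say the integers 1 through 6 — takes one from each pair and avoids the property.
Choosing 7 forces two into the same pair by pigeonhole, and those sum to 13. So 7.

7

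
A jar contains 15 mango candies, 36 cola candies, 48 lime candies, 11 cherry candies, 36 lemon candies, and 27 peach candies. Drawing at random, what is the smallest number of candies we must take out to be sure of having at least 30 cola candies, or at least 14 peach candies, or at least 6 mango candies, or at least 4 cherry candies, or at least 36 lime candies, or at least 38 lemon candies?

122

The worst case stops just short of every target: 5 mango, 29 cola, 35 lime, 3 cherry, all 36 lemon, 13 peach — 5 + 29 + 35 + 3 + 36 + 13 = 121 candies.
One more candy must push some flavor to its target, so 121 + 1 = 122.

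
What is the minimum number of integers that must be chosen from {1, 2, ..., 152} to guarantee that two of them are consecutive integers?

Partition {1, …, 152} into 76 pairs: {1,2}, {3,4}, …, {151,152}.
Choosing 76 integers — say the 76 even numbers 2, 4, …, 152 — takes one from each pair and avoids the property.
Choosing 77 forces two into the same pair by pigeonhole, and those are consecutive. So 77.

77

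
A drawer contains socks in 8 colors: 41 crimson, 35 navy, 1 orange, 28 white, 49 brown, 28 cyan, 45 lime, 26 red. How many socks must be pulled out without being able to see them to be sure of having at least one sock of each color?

253

The hardest color to obtain is orange: we could draw every other sock first — 253 − 1 = 252 socks — without a single orange one.
The next draw must be orange, so 252 + 1 = 253.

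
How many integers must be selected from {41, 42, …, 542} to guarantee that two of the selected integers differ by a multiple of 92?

Group the integers by remainder mod 92; there are 92 residue classes, each nonempty in this range.
Choosing one from each class (92 integers) avoids any shared remainder.
One more choice must repeat a class, so two differ by a multiple of 92. Hence 92 + 1 = 93.

93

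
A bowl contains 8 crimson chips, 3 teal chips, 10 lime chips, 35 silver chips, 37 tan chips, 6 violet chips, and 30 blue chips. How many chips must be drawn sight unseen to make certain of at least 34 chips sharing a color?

In the worst case we take at most 33 of each color, but all 8 crimson, all 3 teal, all 10 lime, all 6 violet, and all 30 blue (fewer than 33), giving 8 + 3 + 10 + 33 + 33 + 6 + 30 = 123.
One more chip then forces some color to 34, so 123 + 1 = 124.

124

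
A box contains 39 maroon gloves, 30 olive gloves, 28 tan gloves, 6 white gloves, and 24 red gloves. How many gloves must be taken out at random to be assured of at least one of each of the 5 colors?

The hardest color to obtain is white: we could draw every other glove first — 127 − 6 = 121 gloves — without a single white one.
The next draw must be white, so 121 + 1 = 122.

122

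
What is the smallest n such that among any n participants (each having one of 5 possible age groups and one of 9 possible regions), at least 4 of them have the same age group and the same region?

136

There are 5 × 9 = 45 (age group, region) combinations acting as pigeonholes.
With 45 × 3 = 135 participants we could place exactly 3 in each, with no (age group, region) pair reaching 4.
One more forces some (age group, region) pair to hold 4, so 135 + 1 = 136.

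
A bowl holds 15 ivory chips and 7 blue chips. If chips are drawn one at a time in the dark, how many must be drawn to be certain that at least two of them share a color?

3

The worst case takes 1 chip of each color without reaching 2 of any: 2 × 1 = 2.
The next chip must bring some color to 2, so 2 + 1 = 3.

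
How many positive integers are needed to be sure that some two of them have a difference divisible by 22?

Two integers differ by a multiple of 22 exactly when they share a remainder mod 22.
There are 22 residue classes mod 22, so 22 integers can all lie in distinct classes.
One more integer must repeat a residue, giving a difference divisible by 22. So n = 22 + 1 = 23.

23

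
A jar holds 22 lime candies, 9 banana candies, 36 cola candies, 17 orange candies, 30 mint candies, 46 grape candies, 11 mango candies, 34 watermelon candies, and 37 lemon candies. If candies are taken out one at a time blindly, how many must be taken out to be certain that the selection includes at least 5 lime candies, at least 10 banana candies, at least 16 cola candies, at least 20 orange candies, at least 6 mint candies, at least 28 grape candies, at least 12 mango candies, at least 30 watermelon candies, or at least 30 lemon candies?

Each of the 9 flavors has its own threshold; avoid all of them simultaneously.
The worst case stops just short of every target: 4 lime, 9 banana, 15 cola, all 17 orange, 5 mint, 27 grape, 11 mango, 29 watermelon, 29 lemon — 4 + 9 + 15 + 17 + 5 + 27 + 11 + 29 + 29 = 146 candies.
One more candy must push some flavor to its target, so 146 + 1 = 147.

147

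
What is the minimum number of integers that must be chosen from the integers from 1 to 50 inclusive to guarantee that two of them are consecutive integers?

Partition {1, …, 50} into 25 pairs: {1,2}, {3,4}, …, {49,50}.
Choosing 25 integers — say the 25 even numbers 2, 4, …, 50 — takes one from each pair and avoids the property.
Choosing 26 forces two into the same pair by pigeonhole, and those are consecutive. So 26.

26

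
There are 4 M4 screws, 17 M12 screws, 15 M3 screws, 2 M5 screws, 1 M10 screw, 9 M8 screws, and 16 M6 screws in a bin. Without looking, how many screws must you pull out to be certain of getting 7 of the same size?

32

Treat the 7 sizes as pigeonholes.
In the worst case we take at most 6 of each size, but all 4 M4, all 2 M5, and all 1 M10 (fewer than 6), giving 4 + 6 + 6 + 2 + 1 + 6 + 6 = 31.
One more screw then forces some size to 7, so 31 + 1 = 32.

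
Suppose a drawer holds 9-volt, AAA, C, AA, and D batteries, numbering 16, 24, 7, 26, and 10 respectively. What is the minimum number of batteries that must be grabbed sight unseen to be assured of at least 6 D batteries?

79

The worst case draws every non-D battery first: 16 + 24 + 7 + 26 = 73.
The next 6 draws are then forced to be D, giving 73 + 6 = 79.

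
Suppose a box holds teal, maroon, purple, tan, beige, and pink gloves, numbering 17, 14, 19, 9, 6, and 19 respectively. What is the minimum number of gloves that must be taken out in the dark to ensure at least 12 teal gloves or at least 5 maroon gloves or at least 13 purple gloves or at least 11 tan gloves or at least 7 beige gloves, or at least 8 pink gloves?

The worst case stops just short of every target: 11 teal, 4 maroon, 12 purple, all 9 tan, 6 beige, 7 pink — 11 + 4 + 12 + 9 + 6 + 7 = 49 gloves.
One more glove must push some color to its target, so 49 + 1 = 50.

50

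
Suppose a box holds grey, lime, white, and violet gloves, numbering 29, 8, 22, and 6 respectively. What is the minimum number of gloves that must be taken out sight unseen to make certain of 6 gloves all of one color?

The worst case takes 5 gloves of each color without reaching 6 of any: 4 × 5 = 20.
The next glove must bring some color to 6, so 20 + 1 = 21.

21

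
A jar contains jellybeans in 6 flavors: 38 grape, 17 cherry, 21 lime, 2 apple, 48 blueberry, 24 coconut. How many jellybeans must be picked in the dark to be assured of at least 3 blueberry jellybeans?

105

The worst case draws every non-blueberry jellybean first: 38 + 17 + 21 + 2 + 24 = 102.
The next 3 draws are then forced to be blueberry, giving 102 + 3 = 105.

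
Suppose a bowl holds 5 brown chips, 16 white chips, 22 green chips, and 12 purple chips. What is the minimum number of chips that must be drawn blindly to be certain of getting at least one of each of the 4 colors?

The hardest color to obtain is brown: we could draw every other chip first — 55 − 5 = 50 chips — without a single brown one.
The next draw must be brown, so 50 + 1 = 51.

51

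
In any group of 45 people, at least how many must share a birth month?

There are 12 months of the year, which serve as the pigeonholes.
If each of the 12 months of the year held at most 3, the total would be at most 12 × 3 = 36 < 45, a contradiction.
So at least one holds ⌈45/12⌉ = 4.

4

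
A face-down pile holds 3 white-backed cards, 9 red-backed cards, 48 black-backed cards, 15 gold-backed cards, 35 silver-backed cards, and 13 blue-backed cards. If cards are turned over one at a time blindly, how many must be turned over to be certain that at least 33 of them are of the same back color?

In the worst case we take at most 32 of each back color, but all 3 white-backed, all 9 red-backed, all 15 gold-backed, and all 13 blue-backed (fewer than 32), giving 3 + 9 + 32 + 15 + 32 + 13 = 104.
One more card then forces some back color to 33, so 104 + 1 = 105.

105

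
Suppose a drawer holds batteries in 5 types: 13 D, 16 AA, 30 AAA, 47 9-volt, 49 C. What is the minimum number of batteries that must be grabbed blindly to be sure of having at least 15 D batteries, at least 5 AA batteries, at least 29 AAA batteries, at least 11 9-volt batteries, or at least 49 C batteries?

104

The worst case stops just short of every target: all 13 D, 4 AA, 28 AAA, 10 9-volt, 48 C — 13 + 4 + 28 + 10 + 48 = 103 batteries.
One more battery must push some type to its target, so 103 + 1 = 104.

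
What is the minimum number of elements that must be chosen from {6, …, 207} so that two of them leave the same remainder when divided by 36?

Group the integers by remainder mod 36; there are 36 residue classes, each nonempty in this range.
Choosing one from each class (36 integers) avoids any shared remainder.
One more choice must repeat a class, so two differ by a multiple of 36. Hence 36 + 1 = 37.

37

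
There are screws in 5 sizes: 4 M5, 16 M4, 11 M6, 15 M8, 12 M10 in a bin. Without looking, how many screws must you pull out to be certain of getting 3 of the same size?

The worst case takes 2 screws of each size without reaching 3 of any: 5 × 2 = 10.
The next screw must bring some size to 3, so 10 + 1 = 11.

11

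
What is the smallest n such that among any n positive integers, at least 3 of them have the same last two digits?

201

There are 100 possible two-digit endings acting as pigeonholes.
With 100 × 2 = 200 positive integers we could place exactly 2 in each, with no class reaching 3.
One more forces some class to hold 3, so 200 + 1 = 201.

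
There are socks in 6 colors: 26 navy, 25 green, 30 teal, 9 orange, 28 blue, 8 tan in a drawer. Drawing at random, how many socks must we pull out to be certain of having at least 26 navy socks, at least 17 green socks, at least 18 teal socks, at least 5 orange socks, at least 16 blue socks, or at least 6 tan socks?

The worst case stops just short of every target: 25 navy, 16 green, 17 teal, 4 orange, 15 blue, 5 tan — 25 + 16 + 17 + 4 + 15 + 5 = 82 socks.
One more sock must push some color to its target, so 82 + 1 = 83.

83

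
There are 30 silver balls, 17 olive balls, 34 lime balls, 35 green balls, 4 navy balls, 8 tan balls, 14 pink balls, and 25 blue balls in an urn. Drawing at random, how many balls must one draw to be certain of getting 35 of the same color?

Treat the 8 colors as pigeonholes.
In the worst case we take at most 34 of each color, but all 30 silver, all 17 olive, all 4 navy, all 8 tan, all 14 pink, and all 25 blue (fewer than 34), giving 30 + 17 + 34 + 34 + 4 + 8 + 14 + 25 = 166.
One more ball then forces some color to 35, so 166 + 1 = 167.

167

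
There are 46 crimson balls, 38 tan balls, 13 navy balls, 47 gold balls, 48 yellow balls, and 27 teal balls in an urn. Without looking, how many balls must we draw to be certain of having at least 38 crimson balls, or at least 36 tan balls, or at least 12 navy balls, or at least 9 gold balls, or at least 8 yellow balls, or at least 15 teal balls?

113

The worst case stops just short of every target: 37 crimson, 35 tan, 11 navy, 8 gold, 7 yellow, 14 teal — 37 + 35 + 11 + 8 + 7 + 14 = 112 balls.
One more ball must push some color to its target, so 112 + 1 = 113.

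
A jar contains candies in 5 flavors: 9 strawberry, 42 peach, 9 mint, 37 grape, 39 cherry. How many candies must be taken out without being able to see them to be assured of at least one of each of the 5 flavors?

The hardest flavor to obtain is strawberry: we could draw every other candy first — 136 − 9 = 127 candies — without a single strawberry one.
The next draw must be strawberry, so 127 + 1 = 128.

128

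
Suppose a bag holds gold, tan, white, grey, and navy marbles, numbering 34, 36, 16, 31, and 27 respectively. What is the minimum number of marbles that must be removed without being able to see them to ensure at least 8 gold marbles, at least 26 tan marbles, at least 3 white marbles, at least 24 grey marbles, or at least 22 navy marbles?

79

The worst case stops just short of every target: 7 gold, 25 tan, 2 white, 23 grey, 21 navy — 7 + 25 + 2 + 23 + 21 = 78 marbles.
One more marble must push some color to its target, so 78 + 1 = 79.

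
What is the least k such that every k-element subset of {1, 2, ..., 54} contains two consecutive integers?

28

Partition {1, …, 54} into 27 pairs: {1,2}, {3,4}, …, {53,54}.
Choosing 27 integers — say the 27 even numbers 2, 4, …, 54 — takes one from each pair and avoids the property.
Choosing 28 forces two into the same pair by pigeonhole, and those are consecutive. So 28.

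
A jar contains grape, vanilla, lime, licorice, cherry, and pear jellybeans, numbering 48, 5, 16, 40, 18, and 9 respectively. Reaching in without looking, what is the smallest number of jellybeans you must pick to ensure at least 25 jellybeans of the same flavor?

97

Treat the 6 flavors as pigeonholes.
In the worst case we take at most 24 of each flavor, but all 5 vanilla, all 16 lime, all 18 cherry, and all 9 pear (fewer than 24), giving 24 + 5 + 16 + 24 + 18 + 9 = 96.
One more jellybean then forces some flavor to 25, so 96 + 1 = 97.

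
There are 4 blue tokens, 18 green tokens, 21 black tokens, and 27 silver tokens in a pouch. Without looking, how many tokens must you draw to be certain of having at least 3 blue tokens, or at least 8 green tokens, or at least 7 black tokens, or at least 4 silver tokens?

19

Each of the 4 colors has its own threshold; avoid all of them simultaneously.
The worst case stops just short of every target: 2 blue, 7 green, 6 black, 3 silver — 2 + 7 + 6 + 3 = 18 tokens.
One more token must push some color to its target, so 18 + 1 = 19.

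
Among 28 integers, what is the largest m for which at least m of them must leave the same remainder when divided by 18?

2

If each of the 18 residue classes modulo 18 held at most 1, the total would be at most 18 × 1 = 18 < 28, a contradiction.
So at least one holds ⌈28/18⌉ = 2.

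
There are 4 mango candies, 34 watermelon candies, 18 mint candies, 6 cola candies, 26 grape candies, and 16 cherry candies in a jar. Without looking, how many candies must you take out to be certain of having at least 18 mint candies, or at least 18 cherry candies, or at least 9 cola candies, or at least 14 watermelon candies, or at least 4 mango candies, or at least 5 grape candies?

The worst case stops just short of every target: 3 mango, 13 watermelon, 17 mint, all 6 cola, 4 grape, all 16 cherry — 3 + 13 + 17 + 6 + 4 + 16 = 59 candies.
One more candy must push some flavor to its target, so 59 + 1 = 60.

60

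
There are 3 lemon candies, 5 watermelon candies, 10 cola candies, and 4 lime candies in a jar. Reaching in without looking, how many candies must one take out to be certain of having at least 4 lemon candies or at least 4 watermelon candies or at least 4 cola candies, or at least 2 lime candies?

Each of the 4 flavors has its own threshold; avoid all of them simultaneously.
The worst case stops just short of every target: 3 lemon, 3 watermelon, 3 cola, 1 lime — 3 + 3 + 3 + 1 = 10 candies.
One more candy must push some flavor to its target, so 10 + 1 = 11.

11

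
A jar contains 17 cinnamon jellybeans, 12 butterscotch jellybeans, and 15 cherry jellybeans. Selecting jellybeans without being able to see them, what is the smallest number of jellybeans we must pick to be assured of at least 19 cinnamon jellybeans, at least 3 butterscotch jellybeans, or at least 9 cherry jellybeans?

The worst case stops just short of every target: all 17 cinnamon, 2 butterscotch, 8 cherry — 17 + 2 + 8 = 27 jellybeans.
One more jellybean must push some flavor to its target, so 27 + 1 = 28.

28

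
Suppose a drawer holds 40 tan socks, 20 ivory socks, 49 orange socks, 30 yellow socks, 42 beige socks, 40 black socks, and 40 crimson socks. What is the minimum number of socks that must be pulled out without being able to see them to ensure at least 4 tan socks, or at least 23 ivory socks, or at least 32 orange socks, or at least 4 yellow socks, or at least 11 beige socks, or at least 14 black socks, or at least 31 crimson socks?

111

The worst case stops just short of every target: 3 tan, all 20 ivory, 31 orange, 3 yellow, 10 beige, 13 black, 30 crimson — 3 + 20 + 31 + 3 + 10 + 13 + 30 = 110 socks.
One more sock must push some color to its target, so 110 + 1 = 111.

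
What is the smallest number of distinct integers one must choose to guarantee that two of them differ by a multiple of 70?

71

Two integers differ by a multiple of 70 exactly when they share a remainder mod 70.
There are 70 residue classes mod 70, so 70 integers can all lie in distinct classes.
One more integer must repeat a residue, giving a difference divisible by 70. So n = 70 + 1 = 71.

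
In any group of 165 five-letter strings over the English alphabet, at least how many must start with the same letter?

The 165 five-letter strings over the English alphabet fall into 26 possible first letters.
If each of the 26 possible first letters held at most 6, the total would be at most 26 × 6 = 156 < 165, a contradiction.
So at least one holds ⌈165/26⌉ = 7.

7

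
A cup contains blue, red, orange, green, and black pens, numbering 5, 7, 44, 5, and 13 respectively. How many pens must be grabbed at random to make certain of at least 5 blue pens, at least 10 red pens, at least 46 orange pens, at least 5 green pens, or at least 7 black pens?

The worst case stops just short of every target: 4 blue, all 7 red, all 44 orange, 4 green, 6 black — 4 + 7 + 44 + 4 + 6 = 65 pens.
One more pen must push some ink color to its target, so 65 + 1 = 66.

66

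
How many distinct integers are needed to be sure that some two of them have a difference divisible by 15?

16

Two integers differ by a multiple of 15 exactly when they share a remainder mod 15.
There are 15 residue classes mod 15, so 15 integers can all lie in distinct classes.
One more integer must repeat a residue, giving a difference divisible by 15. So n = 15 + 1 = 16.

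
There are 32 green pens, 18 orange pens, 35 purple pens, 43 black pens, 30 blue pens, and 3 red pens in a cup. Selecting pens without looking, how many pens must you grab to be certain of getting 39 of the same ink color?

157

In the worst case we take at most 38 of each ink color, but all 32 green, all 18 orange, all 35 purple, all 30 blue, and all 3 red (fewer than 38), giving 32 + 18 + 35 + 38 + 30 + 3 = 156.
One more pen then forces some ink color to 39, so 156 + 1 = 157.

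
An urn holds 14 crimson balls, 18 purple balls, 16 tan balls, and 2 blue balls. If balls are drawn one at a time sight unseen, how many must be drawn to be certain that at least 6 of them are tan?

The worst case draws every non-tan ball first: 14 + 18 + 2 = 34.
The next 6 draws are then forced to be tan, giving 34 + 6 = 40.

40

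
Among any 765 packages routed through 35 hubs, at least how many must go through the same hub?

22

The 765 packages fall into 35 hubs.
If each of the 35 hubs held at most 21, the total would be at most 35 × 21 = 735 < 765, a contradiction.
So at least one holds ⌈765/35⌉ = 22.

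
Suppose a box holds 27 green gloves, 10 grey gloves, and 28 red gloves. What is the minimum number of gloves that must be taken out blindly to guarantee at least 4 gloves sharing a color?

The worst case takes 3 gloves of each color without reaching 4 of any: 3 × 3 = 9.
The next glove must bring some color to 4, so 9 + 1 = 10.

10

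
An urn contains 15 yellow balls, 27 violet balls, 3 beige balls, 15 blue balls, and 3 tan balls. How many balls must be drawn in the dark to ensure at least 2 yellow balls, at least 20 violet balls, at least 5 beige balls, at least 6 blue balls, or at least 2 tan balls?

The worst case stops just short of every target: 1 yellow, 19 violet, all 3 beige, 5 blue, 1 tan — 1 + 19 + 3 + 5 + 1 = 29 balls.
One more ball must push some color to its target, so 29 + 1 = 30.

30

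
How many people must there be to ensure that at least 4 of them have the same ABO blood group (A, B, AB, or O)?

There are 4 ABO blood groups acting as pigeonholes.
With 4 × 3 = 12 people we could place exactly 3 in each, with no class reaching 4.
One more forces some class to hold 4, so 12 + 1 = 13.

13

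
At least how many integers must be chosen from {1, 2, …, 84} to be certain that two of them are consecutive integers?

Partition {1, …, 84} into 42 pairs: {1,2}, {3,4}, …, {83,84}.
Choosing 42 integers — say the 42 even numbers 2, 4, …, 84 — takes one from each pair and avoids the property.
Choosing 43 forces two into the same pair by pigeonhole, and those are consecutive. So 43.

43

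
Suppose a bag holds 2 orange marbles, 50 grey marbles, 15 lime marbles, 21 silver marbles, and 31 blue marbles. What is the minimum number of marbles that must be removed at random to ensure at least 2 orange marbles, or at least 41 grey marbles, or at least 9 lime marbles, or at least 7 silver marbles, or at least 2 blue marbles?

57

Each of the 5 colors has its own threshold; avoid all of them simultaneously.
The worst case stops just short of every target: 1 orange, 40 grey, 8 lime, 6 silver, 1 blue — 1 + 40 + 8 + 6 + 1 = 56 marbles.
One more marble must push some color to its target, so 56 + 1 = 57.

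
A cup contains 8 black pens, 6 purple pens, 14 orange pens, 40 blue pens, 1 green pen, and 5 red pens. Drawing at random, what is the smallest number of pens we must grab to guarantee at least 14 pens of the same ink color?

Treat the 6 ink colors as pigeonholes.
In the worst case we take at most 13 of each ink color, but all 8 black, all 6 purple, all 1 green, and all 5 red (fewer than 13), giving 8 + 6 + 13 + 13 + 1 + 5 = 46.
One more pen then forces some ink color to 14, so 46 + 1 = 47.

47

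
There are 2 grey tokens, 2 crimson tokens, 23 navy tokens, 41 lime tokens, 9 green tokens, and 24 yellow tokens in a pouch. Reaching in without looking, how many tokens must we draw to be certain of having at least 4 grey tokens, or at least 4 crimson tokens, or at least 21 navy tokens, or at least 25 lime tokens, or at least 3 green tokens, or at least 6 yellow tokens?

The worst case stops just short of every target: all 2 grey, all 2 crimson, 20 navy, 24 lime, 2 green, 5 yellow — 2 + 2 + 20 + 24 + 2 + 5 = 55 tokens.
One more token must push some color to its target, so 55 + 1 = 56.

56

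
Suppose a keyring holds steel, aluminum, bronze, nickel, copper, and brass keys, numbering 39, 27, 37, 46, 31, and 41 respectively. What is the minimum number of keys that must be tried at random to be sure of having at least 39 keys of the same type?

210

In the worst case we take at most 38 of each type, but all 27 aluminum, all 37 bronze, and all 31 copper (fewer than 38), giving 38 + 27 + 37 + 38 + 31 + 38 = 209.
One more key then forces some type to 39, so 209 + 1 = 210.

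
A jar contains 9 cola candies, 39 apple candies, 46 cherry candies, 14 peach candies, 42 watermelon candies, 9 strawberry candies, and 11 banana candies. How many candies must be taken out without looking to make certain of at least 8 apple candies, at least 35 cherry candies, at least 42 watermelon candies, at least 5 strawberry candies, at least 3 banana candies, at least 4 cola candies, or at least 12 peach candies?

103

Each of the 7 flavors has its own threshold; avoid all of them simultaneously.
The worst case stops just short of every target: 3 cola, 7 apple, 34 cherry, 11 peach, 41 watermelon, 4 strawberry, 2 banana — 3 + 7 + 34 + 11 + 41 + 4 + 2 = 102 candies.
One more candy must push some flavor to its target, so 102 + 1 = 103.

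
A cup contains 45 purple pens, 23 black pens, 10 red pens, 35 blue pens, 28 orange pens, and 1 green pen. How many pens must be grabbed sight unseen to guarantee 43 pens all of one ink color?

140

Treat the 6 ink colors as pigeonholes.
In the worst case we take at most 42 of each ink color, but all 23 black, all 10 red, all 35 blue, all 28 orange, and all 1 green (fewer than 42), giving 42 + 23 + 10 + 35 + 28 + 1 = 139.
One more pen then forces some ink color to 43, so 139 + 1 = 140.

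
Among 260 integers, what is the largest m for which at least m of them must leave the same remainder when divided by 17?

16

If each of the 17 residue classes modulo 17 held at most 15, the total would be at most 17 × 15 = 255 < 260, a contradiction.
So at least one holds ⌈260/17⌉ = 16.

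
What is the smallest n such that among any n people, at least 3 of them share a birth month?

There are 12 months of the year acting as pigeonholes.
With 12 × 2 = 24 people we could place exactly 2 in each, with no class reaching 3.
One more forces some class to hold 3, so 24 + 1 = 25.

25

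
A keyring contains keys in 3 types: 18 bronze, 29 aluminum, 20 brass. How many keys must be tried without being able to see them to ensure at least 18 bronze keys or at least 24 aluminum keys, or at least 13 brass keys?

Each of the 3 types has its own threshold; avoid all of them simultaneously.
The worst case stops just short of every target: 17 bronze, 23 aluminum, 12 brass — 17 + 23 + 12 = 52 keys.
One more key must push some type to its target, so 52 + 1 = 53.

53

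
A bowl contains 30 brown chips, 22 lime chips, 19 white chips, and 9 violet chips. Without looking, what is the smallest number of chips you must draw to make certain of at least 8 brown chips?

58

The worst case draws every non-brown chip first: 22 + 19 + 9 = 50.
The next 8 draws are then forced to be brown, giving 50 + 8 = 58.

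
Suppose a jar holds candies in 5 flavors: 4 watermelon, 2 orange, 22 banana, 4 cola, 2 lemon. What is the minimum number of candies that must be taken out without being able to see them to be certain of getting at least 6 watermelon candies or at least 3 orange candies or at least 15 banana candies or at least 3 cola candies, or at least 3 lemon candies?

25

The worst case stops just short of every target: all 4 watermelon, 2 orange, 14 banana, 2 cola, 2 lemon — 4 + 2 + 14 + 2 + 2 = 24 candies.
One more candy must push some flavor to its target, so 24 + 1 = 25.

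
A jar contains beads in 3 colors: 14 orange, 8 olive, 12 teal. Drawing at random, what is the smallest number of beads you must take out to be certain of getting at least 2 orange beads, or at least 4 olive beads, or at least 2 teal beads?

6

The worst case stops just short of every target: 1 orange, 3 olive, 1 teal — 1 + 3 + 1 = 5 beads.
One more bead must push some color to its target, so 5 + 1 = 6.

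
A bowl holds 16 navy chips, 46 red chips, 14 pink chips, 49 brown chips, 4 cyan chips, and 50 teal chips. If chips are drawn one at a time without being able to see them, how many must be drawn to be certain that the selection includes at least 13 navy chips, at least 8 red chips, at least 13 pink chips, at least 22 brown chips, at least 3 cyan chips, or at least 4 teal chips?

Each of the 6 colors has its own threshold; avoid all of them simultaneously.
The worst case stops just short of every target: 12 navy, 7 red, 12 pink, 21 brown, 2 cyan, 3 teal — 12 + 7 + 12 + 21 + 2 + 3 = 57 chips.
One more chip must push some color to its target, so 57 + 1 = 58.

58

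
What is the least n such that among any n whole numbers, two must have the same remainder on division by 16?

Two integers differ by a multiple of 16 exactly when they share a remainder mod 16.
There are 16 residue classes mod 16, so 16 integers can all lie in distinct classes.
One more integer must repeat a residue, giving a difference divisible by 16. So n = 16 + 1 = 17.

17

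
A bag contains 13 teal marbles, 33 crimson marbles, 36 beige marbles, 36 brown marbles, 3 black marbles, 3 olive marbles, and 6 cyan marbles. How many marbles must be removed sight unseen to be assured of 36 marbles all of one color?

129

In the worst case we take at most 35 of each color, but all 13 teal, all 33 crimson, all 3 black, all 3 olive, and all 6 cyan (fewer than 35), giving 13 + 33 + 35 + 35 + 3 + 3 + 6 = 128.
One more marble then forces some color to 36, so 128 + 1 = 129.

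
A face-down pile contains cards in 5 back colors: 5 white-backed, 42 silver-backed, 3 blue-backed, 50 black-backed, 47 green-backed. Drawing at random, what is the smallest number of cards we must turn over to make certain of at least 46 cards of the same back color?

Treat the 5 back colors as pigeonholes.
In the worst case we take at most 45 of each back color, but all 5 white-backed, all 42 silver-backed, and all 3 blue-backed (fewer than 45), giving 5 + 42 + 3 + 45 + 45 = 140.
One more card then forces some back color to 46, so 140 + 1 = 141.

141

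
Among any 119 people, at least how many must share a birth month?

10

There are 12 months of the year, which serve as the pigeonholes.
If each of the 12 months of the year held at most 9, the total would be at most 12 × 9 = 108 < 119, a contradiction.
So at least one holds ⌈119/12⌉ = 10.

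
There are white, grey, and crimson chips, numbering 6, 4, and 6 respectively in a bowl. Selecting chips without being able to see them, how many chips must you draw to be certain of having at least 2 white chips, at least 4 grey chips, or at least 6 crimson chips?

10

Each of the 3 colors has its own threshold; avoid all of them simultaneously.
The worst case stops just short of every target: 1 white, 3 grey, 5 crimson — 1 + 3 + 5 = 9 chips.
One more chip must push some color to its target, so 9 + 1 = 10.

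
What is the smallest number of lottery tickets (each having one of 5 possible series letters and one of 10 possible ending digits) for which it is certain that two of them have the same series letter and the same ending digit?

There are 5 × 10 = 50 (series letter, ending digit) combinations acting as pigeonholes.
With 50 lottery tickets we could place one in each, avoiding any repeat.
One more forces some (series letter, ending digit) pair to hold 2, so 50 + 1 = 51.

51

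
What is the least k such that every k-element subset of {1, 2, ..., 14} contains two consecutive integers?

Partition {1, …, 14} into 7 pairs: {1,2}, {3,4}, …, {13,14}.
Choosing 7 integers — say the 7 even numbers 2, 4, …, 14 — takes one from each pair and avoids the property.
Choosing 8 forces two into the same pair by pigeonhole, and those are consecutive. So 8.

8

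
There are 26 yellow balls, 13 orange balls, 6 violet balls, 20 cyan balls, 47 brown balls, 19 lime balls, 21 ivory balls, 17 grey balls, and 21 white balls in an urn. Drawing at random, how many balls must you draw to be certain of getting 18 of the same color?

In the worst case we take at most 17 of each color, but all 13 orange and all 6 violet (fewer than 17), giving 17 + 13 + 6 + 17 + 17 + 17 + 17 + 17 + 17 = 138.
One more ball then forces some color to 18, so 138 + 1 = 139.

139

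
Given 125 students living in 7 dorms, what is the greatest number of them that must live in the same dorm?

18

The 125 students fall into 7 dorms.
If each of the 7 dorms held at most 17, the total would be at most 7 × 17 = 119 < 125, a contradiction.
So at least one holds ⌈125/7⌉ = 18.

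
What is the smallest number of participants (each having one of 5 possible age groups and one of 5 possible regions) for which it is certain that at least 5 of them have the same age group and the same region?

There are 5 × 5 = 25 (age group, region) combinations acting as pigeonholes.
With 25 × 4 = 100 participants we could place exactly 4 in each, with no (age group, region) pair reaching 5.
One more forces some (age group, region) pair to hold 5, so 100 + 1 = 101.

101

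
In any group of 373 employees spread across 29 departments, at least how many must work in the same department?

The 373 employees fall into 29 departments.
If each of the 29 departments held at most 12, the total would be at most 29 × 12 = 348 < 373, a contradiction.
So at least one holds ⌈373/29⌉ = 13.

13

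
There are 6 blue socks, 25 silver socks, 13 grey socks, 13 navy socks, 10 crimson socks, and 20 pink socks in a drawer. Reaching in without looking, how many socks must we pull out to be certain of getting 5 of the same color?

The worst case takes 4 socks of each color without reaching 5 of any: 6 × 4 = 24.
The next sock must bring some color to 5, so 24 + 1 = 25.

25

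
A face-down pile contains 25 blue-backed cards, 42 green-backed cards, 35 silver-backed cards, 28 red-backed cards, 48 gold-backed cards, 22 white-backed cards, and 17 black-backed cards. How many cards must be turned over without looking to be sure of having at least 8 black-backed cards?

208

The worst case draws every non-black-backed card first: 25 + 42 + 35 + 28 + 48 + 22 = 200.
The next 8 draws are then forced to be black-backed, giving 200 + 8 = 208.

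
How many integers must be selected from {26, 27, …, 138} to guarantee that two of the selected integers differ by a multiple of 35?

Group the integers by remainder mod 35; there are 35 residue classes, each nonempty in this range.
Choosing one from each class (35 integers) avoids any shared remainder.
One more choice must repeat a class, so two differ by a multiple of 35. Hence 35 + 1 = 36.

36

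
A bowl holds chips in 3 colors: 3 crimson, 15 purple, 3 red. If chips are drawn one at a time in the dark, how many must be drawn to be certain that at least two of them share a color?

Treat the 3 colors as pigeonholes.
The worst case takes 1 chip of each color without reaching 2 of any: 3 × 1 = 3.
The next chip must bring some color to 2, so 3 + 1 = 4.

4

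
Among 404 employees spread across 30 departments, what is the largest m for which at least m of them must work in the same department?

If each of the 30 departments held at most 13, the total would be at most 30 × 13 = 390 < 404, a contradiction.
So at least one holds ⌈404/30⌉ = 14.

14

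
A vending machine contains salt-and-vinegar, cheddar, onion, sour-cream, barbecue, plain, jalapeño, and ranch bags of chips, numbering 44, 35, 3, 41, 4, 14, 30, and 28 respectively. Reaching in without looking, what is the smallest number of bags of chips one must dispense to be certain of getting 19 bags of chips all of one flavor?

Treat the 8 flavors as pigeonholes.
In the worst case we take at most 18 of each flavor, but all 3 onion, all 4 barbecue, and all 14 plain (fewer than 18), giving 18 + 18 + 3 + 18 + 4 + 14 + 18 + 18 = 111.
One more bag of chips then forces some flavor to 19, so 111 + 1 = 112.

112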